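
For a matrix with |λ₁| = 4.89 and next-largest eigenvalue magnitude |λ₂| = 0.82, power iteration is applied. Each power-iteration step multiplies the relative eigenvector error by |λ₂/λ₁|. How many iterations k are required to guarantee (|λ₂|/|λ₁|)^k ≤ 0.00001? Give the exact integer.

|λ₂/λ₁| = 0.82/4.89 = 0.16769
Need k ≥ ln(0.00001) / ln(0.16769) = -11.5129 / -1.7856 ≈ 6.447
Smallest integer k satisfying the bound: 7

7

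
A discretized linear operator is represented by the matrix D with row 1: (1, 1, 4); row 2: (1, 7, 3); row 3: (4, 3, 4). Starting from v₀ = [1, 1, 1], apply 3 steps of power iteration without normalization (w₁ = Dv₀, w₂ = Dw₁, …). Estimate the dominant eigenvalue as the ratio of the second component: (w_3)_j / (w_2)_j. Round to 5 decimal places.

λ ≈ 10.13793

w1 = Dv₀ = (1·1 + 1·1 + 4·1; 1·1 + 7·1 + 3·1; 4·1 + 3·1 + 4·1) = (6, 11, 11)
w2 = Dw1 = (1·6 + 1·11 + 4·11; 1·6 + 7·11 + 3·11; 4·6 + 3·11 + 4·11) = (61, 116, 101)
w3 = Dw2 = (581, 1176, 996)
Ratio at component: 1176 / 116 = 10.13793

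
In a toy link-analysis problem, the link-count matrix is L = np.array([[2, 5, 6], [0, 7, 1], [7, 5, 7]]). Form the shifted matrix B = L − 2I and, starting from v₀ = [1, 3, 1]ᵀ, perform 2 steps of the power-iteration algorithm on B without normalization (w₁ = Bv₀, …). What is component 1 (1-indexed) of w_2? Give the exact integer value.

242

B = L − 2I has rows (0, 5, 6); (0, 5, 1); (7, 5, 5)
w1 = Bv₀ = (21, 16, 27)
w2 = Bw1 = (242, 107, 362)
Requested component of w2: 242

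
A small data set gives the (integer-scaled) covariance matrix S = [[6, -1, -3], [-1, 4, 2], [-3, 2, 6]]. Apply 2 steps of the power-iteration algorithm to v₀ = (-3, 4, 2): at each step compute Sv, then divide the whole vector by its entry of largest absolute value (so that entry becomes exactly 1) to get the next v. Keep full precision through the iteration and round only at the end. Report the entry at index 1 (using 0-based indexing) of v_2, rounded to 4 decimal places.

Sv0 = (-28.00000, 23.00000, 29.00000); divide by 29.00000 → v1 = (-0.96552, 0.79310, 1.00000)
Sv1 = (-9.58621, 6.13793, 10.48276); divide by 10.48276 → v2 = (-0.91447, 0.58553, 1.00000)
Requested entry of v2: 178/304 = 0.5855

0.5855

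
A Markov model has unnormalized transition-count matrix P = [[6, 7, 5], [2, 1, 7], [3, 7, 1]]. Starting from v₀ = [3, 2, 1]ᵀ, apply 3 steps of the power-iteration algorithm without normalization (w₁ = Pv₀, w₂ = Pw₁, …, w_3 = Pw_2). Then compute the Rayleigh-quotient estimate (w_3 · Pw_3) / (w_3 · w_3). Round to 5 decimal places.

w1 = Pv₀ = (6·3 + 7·2 + 5·1; 2·3 + 1·2 + 7·1; 3·3 + 7·2 + 1·1) = (37, 15, 24)
w2 = Pw1 = (6·37 + 7·15 + 5·24; 2·37 + 1·15 + 7·24; 3·37 + 7·15 + 1·24) = (447, 257, 240)
w3 = Pw2 = (5681, 2831, 3380)
Pw3 = (70803, 37853, 40240)
w3·Pw3 = 5681·70803 + 2831·37853 + 3380·40240 = 645404886; w3·w3 = 5681·5681 + 2831·2831 + 3380·3380 = 51712722
λ ≈ 645404886/51712722 = 12.48058

12.48058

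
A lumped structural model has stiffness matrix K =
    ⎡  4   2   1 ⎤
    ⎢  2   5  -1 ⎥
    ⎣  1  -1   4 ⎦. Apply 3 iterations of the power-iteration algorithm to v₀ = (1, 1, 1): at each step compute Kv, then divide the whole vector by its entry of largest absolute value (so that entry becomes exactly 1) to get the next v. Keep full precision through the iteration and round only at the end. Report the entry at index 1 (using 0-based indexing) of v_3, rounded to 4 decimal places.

0.9927

Kv0 = (7.00000, 6.00000, 4.00000); divide by 7.00000 → v1 = (1.00000, 0.85714, 0.57143)
Kv1 = (6.28571, 5.71429, 2.42857); divide by 6.28571 → v2 = (1.00000, 0.90909, 0.38636)
Kv2 = (6.20455, 6.15909, 1.63636); divide by 6.20455 → v3 = (1.00000, 0.99267, 0.26374)
Requested entry of v3: 271/273 = 0.9927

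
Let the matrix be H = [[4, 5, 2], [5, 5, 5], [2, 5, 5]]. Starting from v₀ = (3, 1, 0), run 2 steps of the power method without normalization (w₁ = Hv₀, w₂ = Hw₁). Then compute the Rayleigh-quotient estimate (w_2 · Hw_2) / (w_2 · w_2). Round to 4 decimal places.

w1 = Hv₀ = (4·3 + 5·1 + 2·0; 5·3 + 5·1 + 5·0; 2·3 + 5·1 + 5·0) = (17, 20, 11)
w2 = Hw1 = (4·17 + 5·20 + 2·11; 5·17 + 5·20 + 5·11; 2·17 + 5·20 + 5·11) = (190, 240, 189)
Hw2 = (2338, 3095, 2525)
w2·Hw2 = 190·2338 + 240·3095 + 189·2525 = 1664245; w2·w2 = 190·190 + 240·240 + 189·189 = 129421
λ ≈ 1664245/129421 = 12.8592

λ ≈ 12.8592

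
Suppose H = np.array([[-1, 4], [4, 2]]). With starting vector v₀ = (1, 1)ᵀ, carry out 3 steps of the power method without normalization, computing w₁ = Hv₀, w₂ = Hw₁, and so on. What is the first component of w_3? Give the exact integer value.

75

w1 = Hv₀ = ((-1)·1 + 4·1; 4·1 + 2·1) = (3, 6)
w2 = Hw1 = ((-1)·3 + 4·6; 4·3 + 2·6) = (21, 24)
w3 = Hw2 = (75, 132)
The requested component of w3 is 75.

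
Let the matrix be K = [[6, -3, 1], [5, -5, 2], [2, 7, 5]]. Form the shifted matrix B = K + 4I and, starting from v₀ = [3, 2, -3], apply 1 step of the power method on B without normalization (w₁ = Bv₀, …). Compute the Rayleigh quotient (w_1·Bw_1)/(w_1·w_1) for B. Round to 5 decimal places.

B = K + 4I has rows (10, -3, 1); (5, -1, 2); (2, 7, 9)
w1 = Bv₀ = (10·3 + (-3)·2 + 1·(-3); 5·3 + (-1)·2 + 2·(-3); 2·3 + 7·2 + 9·(-3)) = (21, 7, -7)
Bw1 = (182, 84, 28)
w1·Bw1 = 4214; w1·w1 = 539; μ ≈ 4214/539 = 7.81818

7.81818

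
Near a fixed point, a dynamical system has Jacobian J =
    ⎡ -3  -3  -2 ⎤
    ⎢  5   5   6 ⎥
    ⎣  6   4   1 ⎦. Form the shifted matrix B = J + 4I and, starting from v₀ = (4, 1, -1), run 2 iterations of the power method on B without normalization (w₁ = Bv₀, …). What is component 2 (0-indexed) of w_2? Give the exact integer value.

B = J + 4I has rows (1, -3, -2); (5, 9, 6); (6, 4, 5)
w1 = Bv₀ = (1·4 + (-3)·1 + (-2)·(-1); 5·4 + 9·1 + 6·(-1); 6·4 + 4·1 + 5·(-1)) = (3, 23, 23)
w2 = Bw1 = (1·3 + (-3)·23 + (-2)·23; 5·3 + 9·23 + 6·23; 6·3 + 4·23 + 5·23) = (-112, 360, 225)
Requested component of w2: 225

225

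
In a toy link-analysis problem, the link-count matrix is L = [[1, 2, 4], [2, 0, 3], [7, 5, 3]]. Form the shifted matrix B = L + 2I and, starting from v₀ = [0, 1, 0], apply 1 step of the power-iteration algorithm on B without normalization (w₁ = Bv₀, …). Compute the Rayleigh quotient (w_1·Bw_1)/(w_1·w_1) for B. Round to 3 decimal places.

B = L + 2I has rows (3, 2, 4); (2, 2, 3); (7, 5, 5)
w1 = Bv₀ = (2, 2, 5)
Bw1 = (30, 23, 49)
w1·Bw1 = 351; w1·w1 = 33; μ ≈ 351/33 = 10.636

10.636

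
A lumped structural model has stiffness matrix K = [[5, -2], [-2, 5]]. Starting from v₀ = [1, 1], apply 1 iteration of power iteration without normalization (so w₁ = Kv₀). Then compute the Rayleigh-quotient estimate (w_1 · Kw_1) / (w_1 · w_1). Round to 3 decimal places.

3.000

w1 = Kv₀ = (3, 3)
Kw1 = (9, 9)
w1·Kw1 = 3·9 + 3·9 = 54; w1·w1 = 3·3 + 3·3 = 18
λ ≈ 54/18 = 3.000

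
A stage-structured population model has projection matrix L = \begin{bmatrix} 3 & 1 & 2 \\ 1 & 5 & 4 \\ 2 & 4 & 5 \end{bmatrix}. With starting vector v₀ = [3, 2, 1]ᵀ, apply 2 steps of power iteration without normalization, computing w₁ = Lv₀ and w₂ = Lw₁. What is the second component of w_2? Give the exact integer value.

174

w1 = Lv₀ = (3·3 + 1·2 + 2·1; 1·3 + 5·2 + 4·1; 2·3 + 4·2 + 5·1) = (13, 17, 19)
w2 = Lw1 = (3·13 + 1·17 + 2·19; 1·13 + 5·17 + 4·19; 2·13 + 4·17 + 5·19) = (94, 174, 189)
The requested component of w2 is 174.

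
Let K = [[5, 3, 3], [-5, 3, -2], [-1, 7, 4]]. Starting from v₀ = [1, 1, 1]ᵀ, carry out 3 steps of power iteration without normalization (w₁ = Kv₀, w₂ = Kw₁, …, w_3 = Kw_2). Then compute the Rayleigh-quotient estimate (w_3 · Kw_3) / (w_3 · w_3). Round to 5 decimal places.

w1 = Kv₀ = (5·1 + 3·1 + 3·1; (-5)·1 + 3·1 + (-2)·1; (-1)·1 + 7·1 + 4·1) = (11, -4, 10)
w2 = Kw1 = (5·11 + 3·(-4) + 3·10; (-5)·11 + 3·(-4) + (-2)·10; (-1)·11 + 7·(-4) + 4·10) = (73, -87, 1)
w3 = Kw2 = (107, -628, -678)
Kw3 = (-3383, -1063, -7215)
w3·Kw3 = 107·(-3383) + (-628)·(-1063) + (-678)·(-7215) = 5197353; w3·w3 = 107·107 + (-628)·(-628) + (-678)·(-678) = 865517
λ ≈ 5197353/865517 = 6.00491

6.00491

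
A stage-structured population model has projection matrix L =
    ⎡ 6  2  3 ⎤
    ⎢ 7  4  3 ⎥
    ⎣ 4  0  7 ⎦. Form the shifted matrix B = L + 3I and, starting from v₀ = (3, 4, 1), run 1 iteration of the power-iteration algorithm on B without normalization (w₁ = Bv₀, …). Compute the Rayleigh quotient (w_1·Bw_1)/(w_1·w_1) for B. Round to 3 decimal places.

B = L + 3I has rows (9, 2, 3); (7, 7, 3); (4, 0, 10)
w1 = Bv₀ = (9·3 + 2·4 + 3·1; 7·3 + 7·4 + 3·1; 4·3 + 0·4 + 10·1) = (38, 52, 22)
Bw1 = (512, 696, 372)
w1·Bw1 = 63832; w1·w1 = 4632; μ ≈ 63832/4632 = 13.781

13.781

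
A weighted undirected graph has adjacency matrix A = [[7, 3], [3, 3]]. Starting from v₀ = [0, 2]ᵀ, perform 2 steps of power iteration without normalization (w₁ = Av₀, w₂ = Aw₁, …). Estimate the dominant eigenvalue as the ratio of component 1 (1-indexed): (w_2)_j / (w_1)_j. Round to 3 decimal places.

w1 = Av₀ = (6, 6)
w2 = Aw1 = (60, 36)
Ratio at component: 60 / 6 = 10.000

10.000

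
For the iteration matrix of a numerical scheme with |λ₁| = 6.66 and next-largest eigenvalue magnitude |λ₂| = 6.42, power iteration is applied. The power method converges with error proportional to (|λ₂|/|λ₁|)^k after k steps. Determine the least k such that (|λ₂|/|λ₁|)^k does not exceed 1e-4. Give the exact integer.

251

|λ₂/λ₁| = 6.42/6.66 = 0.96396
Need k ≥ ln(1e-4) / ln(0.96396) = -9.2103 / -0.0367 ≈ 250.954
Smallest integer k satisfying the bound: 251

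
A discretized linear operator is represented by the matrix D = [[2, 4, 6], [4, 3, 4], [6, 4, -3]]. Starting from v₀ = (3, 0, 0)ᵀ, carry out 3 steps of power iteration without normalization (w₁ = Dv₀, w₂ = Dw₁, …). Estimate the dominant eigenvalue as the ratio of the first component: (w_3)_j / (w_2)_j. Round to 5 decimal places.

λ ≈ 6.21429

w1 = Dv₀ = (6, 12, 18)
w2 = Dw1 = (168, 132, 30)
w3 = Dw2 = (1044, 1188, 1446)
Ratio at component: 1044 / 168 = 6.21429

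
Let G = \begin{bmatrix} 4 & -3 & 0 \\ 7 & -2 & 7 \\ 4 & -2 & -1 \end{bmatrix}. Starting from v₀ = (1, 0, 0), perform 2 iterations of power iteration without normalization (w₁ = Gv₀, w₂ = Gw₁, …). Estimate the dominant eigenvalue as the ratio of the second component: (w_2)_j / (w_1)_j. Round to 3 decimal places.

λ ≈ 6.000

w1 = Gv₀ = (4, 7, 4)
w2 = Gw1 = (-5, 42, -2)
Ratio at component: 42 / 7 = 6.000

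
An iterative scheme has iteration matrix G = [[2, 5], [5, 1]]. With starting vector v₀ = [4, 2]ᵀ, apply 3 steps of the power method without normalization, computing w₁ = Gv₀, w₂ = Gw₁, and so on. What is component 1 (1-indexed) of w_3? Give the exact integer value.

w1 = Gv₀ = (2·4 + 5·2; 5·4 + 1·2) = (18, 22)
w2 = Gw1 = (2·18 + 5·22; 5·18 + 1·22) = (146, 112)
w3 = Gw2 = (852, 842)
The requested component of w3 is 852.

852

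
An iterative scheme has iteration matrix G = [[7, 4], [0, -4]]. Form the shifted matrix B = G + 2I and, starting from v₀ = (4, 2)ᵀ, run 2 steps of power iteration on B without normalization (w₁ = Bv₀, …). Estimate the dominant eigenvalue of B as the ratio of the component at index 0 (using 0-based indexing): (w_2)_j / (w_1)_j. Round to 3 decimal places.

B = G + 2I has rows (9, 4); (0, -2)
w1 = Bv₀ = (9·4 + 4·2; 0·4 + (-2)·2) = (44, -4)
w2 = Bw1 = (9·44 + 4·(-4); 0·44 + (-2)·(-4)) = (380, 8)
Ratio: 380/44 = 8.636

8.636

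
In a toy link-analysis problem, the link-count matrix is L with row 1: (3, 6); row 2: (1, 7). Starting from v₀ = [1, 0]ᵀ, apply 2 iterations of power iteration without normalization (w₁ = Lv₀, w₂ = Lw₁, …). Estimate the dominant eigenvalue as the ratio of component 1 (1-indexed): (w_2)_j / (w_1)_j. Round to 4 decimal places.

5.0000

w1 = Lv₀ = (3·1 + 6·0; 1·1 + 7·0) = (3, 1)
w2 = Lw1 = (3·3 + 6·1; 1·3 + 7·1) = (15, 10)
Ratio at component: 15 / 3 = 5.0000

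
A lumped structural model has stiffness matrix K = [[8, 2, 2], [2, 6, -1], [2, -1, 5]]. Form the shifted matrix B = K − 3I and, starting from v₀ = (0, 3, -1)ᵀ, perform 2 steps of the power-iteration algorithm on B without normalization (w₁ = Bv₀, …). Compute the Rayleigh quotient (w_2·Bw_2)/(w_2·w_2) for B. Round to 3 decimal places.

B = K − 3I has rows (5, 2, 2); (2, 3, -1); (2, -1, 2)
w1 = Bv₀ = (5·0 + 2·3 + 2·(-1); 2·0 + 3·3 + (-1)·(-1); 2·0 + (-1)·3 + 2·(-1)) = (4, 10, -5)
w2 = Bw1 = (5·4 + 2·10 + 2·(-5); 2·4 + 3·10 + (-1)·(-5); 2·4 + (-1)·10 + 2·(-5)) = (30, 43, -12)
Bw2 = (212, 201, -7)
w2·Bw2 = 15087; w2·w2 = 2893; μ ≈ 15087/2893 = 5.215

μ ≈ 5.215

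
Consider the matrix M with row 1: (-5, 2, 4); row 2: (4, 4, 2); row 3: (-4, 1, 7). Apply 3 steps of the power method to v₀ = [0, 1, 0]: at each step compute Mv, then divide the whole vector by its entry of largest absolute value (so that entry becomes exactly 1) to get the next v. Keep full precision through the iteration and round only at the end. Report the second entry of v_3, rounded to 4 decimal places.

Mv0 = (2.00000, 4.00000, 1.00000); divide by 4.00000 → v1 = (0.50000, 1.00000, 0.25000)
Mv1 = (0.50000, 6.50000, 0.75000); divide by 6.50000 → v2 = (0.07692, 1.00000, 0.11538)
Mv2 = (2.07692, 4.53846, 1.50000); divide by 4.53846 → v3 = (0.45763, 1.00000, 0.33051)
Requested entry of v3: 118/118 = 1.0000

1.0000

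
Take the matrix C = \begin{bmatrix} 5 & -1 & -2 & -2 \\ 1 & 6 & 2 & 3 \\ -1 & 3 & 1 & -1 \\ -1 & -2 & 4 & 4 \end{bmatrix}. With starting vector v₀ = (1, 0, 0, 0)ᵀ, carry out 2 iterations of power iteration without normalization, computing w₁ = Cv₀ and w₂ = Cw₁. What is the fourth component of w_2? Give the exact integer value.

-15

w1 = Cv₀ = (5·1 + (-1)·0 + (-2)·0 + (-2)·0; 1·1 + 6·0 + 2·0 + 3·0; (-1)·1 + 3·0 + 1·0 + (-1)·0; (-1)·1 + (-2)·0 + 4·0 + 4·0) = (5, 1, -1, -1)
w2 = Cw1 = (5·5 + (-1)·1 + (-2)·(-1) + (-2)·(-1); 1·5 + 6·1 + 2·(-1) + 3·(-1); (-1)·5 + 3·1 + 1·(-1) + (-1)·(-1); (-1)·5 + (-2)·1 + 4·(-1) + 4·(-1)) = (28, 6, -2, -15)
The requested component of w2 is -15.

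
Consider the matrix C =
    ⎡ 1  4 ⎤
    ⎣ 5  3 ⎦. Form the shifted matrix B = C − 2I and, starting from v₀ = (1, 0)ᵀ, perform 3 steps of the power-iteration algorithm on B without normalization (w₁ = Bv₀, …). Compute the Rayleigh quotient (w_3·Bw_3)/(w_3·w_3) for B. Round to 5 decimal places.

B = C − 2I has rows (-1, 4); (5, 1)
w1 = Bv₀ = (-1, 5)
w2 = Bw1 = (21, 0)
w3 = Bw2 = (-21, 105)
Bw3 = (441, 0)
w3·Bw3 = -9261; w3·w3 = 11466; μ ≈ -9261/11466 = -0.80769

-0.80769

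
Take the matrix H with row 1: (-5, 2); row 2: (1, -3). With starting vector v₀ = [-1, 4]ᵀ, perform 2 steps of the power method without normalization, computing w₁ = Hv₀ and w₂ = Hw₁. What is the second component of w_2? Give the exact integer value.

52

w1 = Hv₀ = ((-5)·(-1) + 2·4; 1·(-1) + (-3)·4) = (13, -13)
w2 = Hw1 = ((-5)·13 + 2·(-13); 1·13 + (-3)·(-13)) = (-91, 52)
The requested component of w2 is 52.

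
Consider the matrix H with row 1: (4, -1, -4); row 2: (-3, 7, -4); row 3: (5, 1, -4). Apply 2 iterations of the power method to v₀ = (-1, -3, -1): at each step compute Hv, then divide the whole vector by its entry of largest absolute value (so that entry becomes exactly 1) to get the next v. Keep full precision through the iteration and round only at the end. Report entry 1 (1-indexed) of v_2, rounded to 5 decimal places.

Hv0 = (3.000000, -14.000000, -4.000000); divide by -14.000000 → v1 = (-0.214286, 1.000000, 0.285714)
Hv1 = (-3.000000, 6.500000, -1.214286); divide by 6.500000 → v2 = (-0.461538, 1.000000, -0.186813)
Requested entry of v2: 42/-91 = -0.46154

-0.46154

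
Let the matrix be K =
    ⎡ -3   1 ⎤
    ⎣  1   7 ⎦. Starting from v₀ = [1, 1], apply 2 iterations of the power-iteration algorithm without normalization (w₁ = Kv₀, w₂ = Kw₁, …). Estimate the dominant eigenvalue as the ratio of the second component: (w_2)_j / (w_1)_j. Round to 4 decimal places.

w1 = Kv₀ = ((-3)·1 + 1·1; 1·1 + 7·1) = (-2, 8)
w2 = Kw1 = ((-3)·(-2) + 1·8; 1·(-2) + 7·8) = (14, 54)
Ratio at component: 54 / 8 = 6.7500

λ ≈ 6.7500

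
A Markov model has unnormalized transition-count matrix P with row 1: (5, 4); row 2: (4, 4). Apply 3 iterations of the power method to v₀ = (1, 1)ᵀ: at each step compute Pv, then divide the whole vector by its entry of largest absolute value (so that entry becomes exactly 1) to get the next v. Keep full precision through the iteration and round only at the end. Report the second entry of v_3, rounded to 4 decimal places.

Pv0 = (9.00000, 8.00000); divide by 9.00000 → v1 = (1.00000, 0.88889)
Pv1 = (8.55556, 7.55556); divide by 8.55556 → v2 = (1.00000, 0.88312)
Pv2 = (8.53247, 7.53247); divide by 8.53247 → v3 = (1.00000, 0.88280)
Requested entry of v3: 580/657 = 0.8828

0.8828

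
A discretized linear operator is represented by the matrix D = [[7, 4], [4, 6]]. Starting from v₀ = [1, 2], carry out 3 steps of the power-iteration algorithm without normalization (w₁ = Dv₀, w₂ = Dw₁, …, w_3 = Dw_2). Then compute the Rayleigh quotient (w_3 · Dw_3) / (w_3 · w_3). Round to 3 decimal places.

w1 = Dv₀ = (15, 16)
w2 = Dw1 = (169, 156)
w3 = Dw2 = (1807, 1612)
Dw3 = (19097, 16900)
w3·Dw3 = 1807·19097 + 1612·16900 = 61751079; w3·w3 = 1807·1807 + 1612·1612 = 5863793
λ ≈ 61751079/5863793 = 10.531

λ ≈ 10.531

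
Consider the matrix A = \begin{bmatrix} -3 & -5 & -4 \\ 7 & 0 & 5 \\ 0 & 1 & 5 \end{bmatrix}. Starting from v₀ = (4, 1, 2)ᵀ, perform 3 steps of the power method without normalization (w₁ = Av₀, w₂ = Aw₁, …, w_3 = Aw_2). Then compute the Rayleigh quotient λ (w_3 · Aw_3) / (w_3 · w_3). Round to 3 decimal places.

w1 = Av₀ = ((-3)·4 + (-5)·1 + (-4)·2; 7·4 + 0·1 + 5·2; 0·4 + 1·1 + 5·2) = (-25, 38, 11)
w2 = Aw1 = ((-3)·(-25) + (-5)·38 + (-4)·11; 7·(-25) + 0·38 + 5·11; 0·(-25) + 1·38 + 5·11) = (-159, -120, 93)
w3 = Aw2 = (705, -648, 345)
Aw3 = (-255, 6660, 1077)
w3·Aw3 = 705·(-255) + (-648)·6660 + 345·1077 = -4123890; w3·w3 = 705·705 + (-648)·(-648) + 345·345 = 1035954
λ ≈ -4123890/1035954 = -3.981

-3.981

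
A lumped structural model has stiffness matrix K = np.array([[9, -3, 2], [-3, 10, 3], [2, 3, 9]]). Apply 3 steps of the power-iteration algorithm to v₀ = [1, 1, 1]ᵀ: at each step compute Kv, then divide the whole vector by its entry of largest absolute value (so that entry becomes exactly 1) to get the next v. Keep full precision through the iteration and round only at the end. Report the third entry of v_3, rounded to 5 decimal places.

Kv0 = (8.000000, 10.000000, 14.000000); divide by 14.000000 → v1 = (0.571429, 0.714286, 1.000000)
Kv1 = (5.000000, 8.428571, 12.285714); divide by 12.285714 → v2 = (0.406977, 0.686047, 1.000000)
Kv2 = (3.604651, 8.639535, 11.872093); divide by 11.872093 → v3 = (0.303624, 0.727718, 1.000000)
Requested entry of v3: 2042/2042 = 1.00000

1.00000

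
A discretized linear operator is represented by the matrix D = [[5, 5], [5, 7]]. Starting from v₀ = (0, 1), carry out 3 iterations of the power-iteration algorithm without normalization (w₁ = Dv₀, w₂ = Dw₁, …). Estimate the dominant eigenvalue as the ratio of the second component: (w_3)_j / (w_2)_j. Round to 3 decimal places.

w1 = Dv₀ = (5, 7)
w2 = Dw1 = (60, 74)
w3 = Dw2 = (670, 818)
Ratio at component: 818 / 74 = 11.054

11.054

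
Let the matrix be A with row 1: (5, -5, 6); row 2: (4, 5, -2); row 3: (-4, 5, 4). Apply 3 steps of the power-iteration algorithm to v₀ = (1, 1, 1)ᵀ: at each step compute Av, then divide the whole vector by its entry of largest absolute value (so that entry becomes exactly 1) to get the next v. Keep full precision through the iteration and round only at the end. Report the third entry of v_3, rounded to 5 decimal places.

0.95053

Av0 = (6.000000, 7.000000, 5.000000); divide by 7.000000 → v1 = (0.857143, 1.000000, 0.714286)
Av1 = (3.571429, 7.000000, 4.428571); divide by 7.000000 → v2 = (0.510204, 1.000000, 0.632653)
Av2 = (1.346939, 5.775510, 5.489796); divide by 5.775510 → v3 = (0.233216, 1.000000, 0.950530)
Requested entry of v3: 269/283 = 0.95053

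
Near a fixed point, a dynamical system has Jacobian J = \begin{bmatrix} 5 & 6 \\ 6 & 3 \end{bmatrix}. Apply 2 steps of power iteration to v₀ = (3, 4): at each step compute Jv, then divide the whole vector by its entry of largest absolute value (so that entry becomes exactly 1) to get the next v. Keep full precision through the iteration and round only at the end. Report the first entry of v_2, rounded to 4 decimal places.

1.0000

Jv0 = (39.00000, 30.00000); divide by 39.00000 → v1 = (1.00000, 0.76923)
Jv1 = (9.61538, 8.30769); divide by 9.61538 → v2 = (1.00000, 0.86400)
Requested entry of v2: 375/375 = 1.0000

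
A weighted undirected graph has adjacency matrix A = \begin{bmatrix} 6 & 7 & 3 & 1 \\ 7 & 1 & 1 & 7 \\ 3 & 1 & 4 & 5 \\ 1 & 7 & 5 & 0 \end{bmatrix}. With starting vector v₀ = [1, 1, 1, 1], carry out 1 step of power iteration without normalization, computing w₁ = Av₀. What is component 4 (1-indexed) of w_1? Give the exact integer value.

w1 = Av₀ = (6·1 + 7·1 + 3·1 + 1·1; 7·1 + 1·1 + 1·1 + 7·1; 3·1 + 1·1 + 4·1 + 5·1; 1·1 + 7·1 + 5·1 + 0·1) = (17, 16, 13, 13)
The requested component of w1 is 13.

13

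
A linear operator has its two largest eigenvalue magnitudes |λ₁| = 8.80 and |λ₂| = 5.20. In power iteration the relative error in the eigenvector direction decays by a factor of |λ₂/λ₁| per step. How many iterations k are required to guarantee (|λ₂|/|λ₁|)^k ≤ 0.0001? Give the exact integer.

18

|λ₂/λ₁| = 5.20/8.80 = 0.59091
Need k ≥ ln(0.0001) / ln(0.59091) = -9.2103 / -0.5261 ≈ 17.507
Smallest integer k satisfying the bound: 18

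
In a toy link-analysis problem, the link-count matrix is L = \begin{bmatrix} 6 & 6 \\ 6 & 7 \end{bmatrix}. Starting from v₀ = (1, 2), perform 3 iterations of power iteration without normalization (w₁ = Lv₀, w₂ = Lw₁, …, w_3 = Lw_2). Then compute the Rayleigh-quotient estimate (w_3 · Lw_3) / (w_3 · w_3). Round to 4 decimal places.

w1 = Lv₀ = (18, 20)
w2 = Lw1 = (228, 248)
w3 = Lw2 = (2856, 3104)
Lw3 = (35760, 38864)
w3·Lw3 = 2856·35760 + 3104·38864 = 222764416; w3·w3 = 2856·2856 + 3104·3104 = 17791552
λ ≈ 222764416/17791552 = 12.5208

12.5208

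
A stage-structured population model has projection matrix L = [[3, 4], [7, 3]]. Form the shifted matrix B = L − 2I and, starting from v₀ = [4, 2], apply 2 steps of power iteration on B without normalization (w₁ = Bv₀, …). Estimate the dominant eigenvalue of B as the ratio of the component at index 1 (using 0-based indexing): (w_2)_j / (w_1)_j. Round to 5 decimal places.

3.80000

B = L − 2I has rows (1, 4); (7, 1)
w1 = Bv₀ = (1·4 + 4·2; 7·4 + 1·2) = (12, 30)
w2 = Bw1 = (1·12 + 4·30; 7·12 + 1·30) = (132, 114)
Ratio: 114/30 = 3.80000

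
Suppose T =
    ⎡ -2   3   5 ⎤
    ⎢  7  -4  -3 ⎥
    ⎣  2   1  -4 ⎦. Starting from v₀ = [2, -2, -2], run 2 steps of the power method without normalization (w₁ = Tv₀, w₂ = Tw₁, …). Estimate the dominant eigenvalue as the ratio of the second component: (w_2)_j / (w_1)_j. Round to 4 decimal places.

w1 = Tv₀ = ((-2)·2 + 3·(-2) + 5·(-2); 7·2 + (-4)·(-2) + (-3)·(-2); 2·2 + 1·(-2) + (-4)·(-2)) = (-20, 28, 10)
w2 = Tw1 = ((-2)·(-20) + 3·28 + 5·10; 7·(-20) + (-4)·28 + (-3)·10; 2·(-20) + 1·28 + (-4)·10) = (174, -282, -52)
Ratio at component: -282 / 28 = -10.0714

λ ≈ -10.0714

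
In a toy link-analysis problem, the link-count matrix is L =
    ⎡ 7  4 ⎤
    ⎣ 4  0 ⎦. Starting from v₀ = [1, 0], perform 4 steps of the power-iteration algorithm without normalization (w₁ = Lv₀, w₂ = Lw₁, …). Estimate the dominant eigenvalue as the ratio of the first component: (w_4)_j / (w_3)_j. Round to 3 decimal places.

w1 = Lv₀ = (7·1 + 4·0; 4·1 + 0·0) = (7, 4)
w2 = Lw1 = (7·7 + 4·4; 4·7 + 0·4) = (65, 28)
w3 = Lw2 = (567, 260)
w4 = Lw3 = (5009, 2268)
Ratio at component: 5009 / 567 = 8.834

λ ≈ 8.834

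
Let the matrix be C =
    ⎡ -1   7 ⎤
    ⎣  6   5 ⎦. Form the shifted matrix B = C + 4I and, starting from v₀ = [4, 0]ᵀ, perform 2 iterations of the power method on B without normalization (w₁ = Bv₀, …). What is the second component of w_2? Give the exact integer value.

B = C + 4I has rows (3, 7); (6, 9)
w1 = Bv₀ = (12, 24)
w2 = Bw1 = (204, 288)
Requested component of w2: 288

288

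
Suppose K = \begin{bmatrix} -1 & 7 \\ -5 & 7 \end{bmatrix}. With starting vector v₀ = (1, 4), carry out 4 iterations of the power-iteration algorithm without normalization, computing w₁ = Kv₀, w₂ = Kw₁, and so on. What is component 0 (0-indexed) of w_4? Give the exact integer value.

-3464

w1 = Kv₀ = ((-1)·1 + 7·4; (-5)·1 + 7·4) = (27, 23)
w2 = Kw1 = ((-1)·27 + 7·23; (-5)·27 + 7·23) = (134, 26)
w3 = Kw2 = (48, -488)
w4 = Kw3 = (-3464, -3656)
The requested component of w4 is -3464.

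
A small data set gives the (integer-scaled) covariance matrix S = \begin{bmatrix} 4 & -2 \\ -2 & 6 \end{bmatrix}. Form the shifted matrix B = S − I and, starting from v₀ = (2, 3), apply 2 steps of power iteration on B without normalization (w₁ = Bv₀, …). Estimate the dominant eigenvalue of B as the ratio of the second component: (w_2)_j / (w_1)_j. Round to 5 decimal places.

B = S − I has rows (3, -2); (-2, 5)
w1 = Bv₀ = (3·2 + (-2)·3; (-2)·2 + 5·3) = (0, 11)
w2 = Bw1 = (3·0 + (-2)·11; (-2)·0 + 5·11) = (-22, 55)
Ratio: 55/11 = 5.00000

μ ≈ 5.00000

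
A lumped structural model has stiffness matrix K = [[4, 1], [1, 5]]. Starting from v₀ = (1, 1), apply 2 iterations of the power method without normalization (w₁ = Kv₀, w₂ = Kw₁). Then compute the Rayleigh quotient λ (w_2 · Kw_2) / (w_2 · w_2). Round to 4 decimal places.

5.6018

w1 = Kv₀ = (5, 6)
w2 = Kw1 = (26, 35)
Kw2 = (139, 201)
w2·Kw2 = 26·139 + 35·201 = 10649; w2·w2 = 26·26 + 35·35 = 1901
λ ≈ 10649/1901 = 5.6018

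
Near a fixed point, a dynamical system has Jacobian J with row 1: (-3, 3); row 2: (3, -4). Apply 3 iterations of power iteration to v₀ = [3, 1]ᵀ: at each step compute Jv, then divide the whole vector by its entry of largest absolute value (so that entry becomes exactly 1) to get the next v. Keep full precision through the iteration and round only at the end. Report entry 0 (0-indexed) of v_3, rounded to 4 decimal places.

Jv0 = (-6.00000, 5.00000); divide by -6.00000 → v1 = (1.00000, -0.83333)
Jv1 = (-5.50000, 6.33333); divide by 6.33333 → v2 = (-0.86842, 1.00000)
Jv2 = (5.60526, -6.60526); divide by -6.60526 → v3 = (-0.84861, 1.00000)
Requested entry of v3: -213/251 = -0.8486

-0.8486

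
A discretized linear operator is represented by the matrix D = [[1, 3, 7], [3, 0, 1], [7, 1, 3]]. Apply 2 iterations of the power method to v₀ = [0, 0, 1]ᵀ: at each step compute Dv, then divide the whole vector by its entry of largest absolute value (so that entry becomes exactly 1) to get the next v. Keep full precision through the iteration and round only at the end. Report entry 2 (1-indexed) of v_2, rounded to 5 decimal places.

0.40678

Dv0 = (7.000000, 1.000000, 3.000000); divide by 7.000000 → v1 = (1.000000, 0.142857, 0.428571)
Dv1 = (4.428571, 3.428571, 8.428571); divide by 8.428571 → v2 = (0.525424, 0.406780, 1.000000)
Requested entry of v2: 24/59 = 0.40678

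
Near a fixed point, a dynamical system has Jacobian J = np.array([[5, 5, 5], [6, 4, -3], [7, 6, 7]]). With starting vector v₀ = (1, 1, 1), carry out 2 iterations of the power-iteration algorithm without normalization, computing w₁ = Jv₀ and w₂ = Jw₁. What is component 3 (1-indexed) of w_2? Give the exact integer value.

287

w1 = Jv₀ = (15, 7, 20)
w2 = Jw1 = (210, 58, 287)
The requested component of w2 is 287.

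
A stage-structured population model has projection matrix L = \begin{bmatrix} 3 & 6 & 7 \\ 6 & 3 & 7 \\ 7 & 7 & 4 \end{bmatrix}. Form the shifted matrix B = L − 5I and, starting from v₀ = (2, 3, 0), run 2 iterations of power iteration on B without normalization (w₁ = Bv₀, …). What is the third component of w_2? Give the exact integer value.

B = L − 5I has rows (-2, 6, 7); (6, -2, 7); (7, 7, -1)
w1 = Bv₀ = ((-2)·2 + 6·3 + 7·0; 6·2 + (-2)·3 + 7·0; 7·2 + 7·3 + (-1)·0) = (14, 6, 35)
w2 = Bw1 = ((-2)·14 + 6·6 + 7·35; 6·14 + (-2)·6 + 7·35; 7·14 + 7·6 + (-1)·35) = (253, 317, 105)
Requested component of w2: 105

105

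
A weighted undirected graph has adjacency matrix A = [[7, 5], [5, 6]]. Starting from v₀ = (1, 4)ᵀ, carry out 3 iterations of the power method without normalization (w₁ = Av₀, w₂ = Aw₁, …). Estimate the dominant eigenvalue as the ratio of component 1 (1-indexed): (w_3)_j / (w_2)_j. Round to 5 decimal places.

w1 = Av₀ = (7·1 + 5·4; 5·1 + 6·4) = (27, 29)
w2 = Aw1 = (7·27 + 5·29; 5·27 + 6·29) = (334, 309)
w3 = Aw2 = (3883, 3524)
Ratio at component: 3883 / 334 = 11.62575

11.62575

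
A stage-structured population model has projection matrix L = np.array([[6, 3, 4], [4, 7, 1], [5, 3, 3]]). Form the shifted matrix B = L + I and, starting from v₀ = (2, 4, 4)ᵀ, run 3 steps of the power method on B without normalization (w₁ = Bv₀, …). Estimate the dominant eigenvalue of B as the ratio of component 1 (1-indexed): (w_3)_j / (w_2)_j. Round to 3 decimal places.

B = L + I has rows (7, 3, 4); (4, 8, 1); (5, 3, 4)
w1 = Bv₀ = (7·2 + 3·4 + 4·4; 4·2 + 8·4 + 1·4; 5·2 + 3·4 + 4·4) = (42, 44, 38)
w2 = Bw1 = (7·42 + 3·44 + 4·38; 4·42 + 8·44 + 1·38; 5·42 + 3·44 + 4·38) = (578, 558, 494)
w3 = Bw2 = (7696, 7270, 6540)
Ratio: 7696/578 = 13.315

13.315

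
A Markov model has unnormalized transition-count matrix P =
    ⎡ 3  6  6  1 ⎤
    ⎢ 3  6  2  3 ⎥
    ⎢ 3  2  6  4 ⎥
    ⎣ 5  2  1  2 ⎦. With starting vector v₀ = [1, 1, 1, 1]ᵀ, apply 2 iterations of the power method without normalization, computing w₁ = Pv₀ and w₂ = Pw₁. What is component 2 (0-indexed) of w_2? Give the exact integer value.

w1 = Pv₀ = (3·1 + 6·1 + 6·1 + 1·1; 3·1 + 6·1 + 2·1 + 3·1; 3·1 + 2·1 + 6·1 + 4·1; 5·1 + 2·1 + 1·1 + 2·1) = (16, 14, 15, 10)
w2 = Pw1 = (3·16 + 6·14 + 6·15 + 1·10; 3·16 + 6·14 + 2·15 + 3·10; 3·16 + 2·14 + 6·15 + 4·10; 5·16 + 2·14 + 1·15 + 2·10) = (232, 192, 206, 143)
The requested component of w2 is 206.

206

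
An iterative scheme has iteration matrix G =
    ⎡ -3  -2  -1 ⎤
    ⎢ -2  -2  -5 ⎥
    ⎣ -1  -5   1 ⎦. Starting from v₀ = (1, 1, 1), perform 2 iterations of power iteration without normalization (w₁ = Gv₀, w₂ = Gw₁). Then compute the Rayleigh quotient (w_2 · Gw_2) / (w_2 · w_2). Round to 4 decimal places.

w1 = Gv₀ = (-6, -9, -5)
w2 = Gw1 = (41, 55, 46)
Gw2 = (-279, -422, -270)
w2·Gw2 = 41·(-279) + 55·(-422) + 46·(-270) = -47069; w2·w2 = 41·41 + 55·55 + 46·46 = 6822
λ ≈ -47069/6822 = -6.8996

-6.8996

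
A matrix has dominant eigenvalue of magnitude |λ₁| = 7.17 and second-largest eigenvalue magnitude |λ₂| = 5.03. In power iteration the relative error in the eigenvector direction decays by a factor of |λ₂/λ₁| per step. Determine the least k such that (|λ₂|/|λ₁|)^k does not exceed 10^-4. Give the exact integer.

26

|λ₂/λ₁| = 5.03/7.17 = 0.70153
Need k ≥ ln(10^-4) / ln(0.70153) = -9.2103 / -0.3545 ≈ 25.982
Smallest integer k satisfying the bound: 26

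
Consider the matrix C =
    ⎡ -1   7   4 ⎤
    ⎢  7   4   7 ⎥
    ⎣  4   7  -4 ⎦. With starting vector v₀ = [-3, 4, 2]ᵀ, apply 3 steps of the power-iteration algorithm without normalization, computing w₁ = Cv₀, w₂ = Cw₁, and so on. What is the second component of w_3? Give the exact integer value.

w1 = Cv₀ = ((-1)·(-3) + 7·4 + 4·2; 7·(-3) + 4·4 + 7·2; 4·(-3) + 7·4 + (-4)·2) = (39, 9, 8)
w2 = Cw1 = ((-1)·39 + 7·9 + 4·8; 7·39 + 4·9 + 7·8; 4·39 + 7·9 + (-4)·8) = (56, 365, 187)
w3 = Cw2 = (3247, 3161, 2031)
The requested component of w3 is 3161.

3161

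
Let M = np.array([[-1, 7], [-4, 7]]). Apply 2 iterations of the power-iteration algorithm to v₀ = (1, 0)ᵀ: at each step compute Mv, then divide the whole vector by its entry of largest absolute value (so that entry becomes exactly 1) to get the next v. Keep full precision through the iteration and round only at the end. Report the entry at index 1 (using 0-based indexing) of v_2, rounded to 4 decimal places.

Mv0 = (-1.00000, -4.00000); divide by -4.00000 → v1 = (0.25000, 1.00000)
Mv1 = (6.75000, 6.00000); divide by 6.75000 → v2 = (1.00000, 0.88889)
Requested entry of v2: -24/-27 = 0.8889

0.8889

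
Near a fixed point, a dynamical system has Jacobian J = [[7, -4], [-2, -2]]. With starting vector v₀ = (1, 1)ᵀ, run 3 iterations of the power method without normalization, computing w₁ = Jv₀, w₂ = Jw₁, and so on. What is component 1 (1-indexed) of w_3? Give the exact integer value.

w1 = Jv₀ = (3, -4)
w2 = Jw1 = (37, 2)
w3 = Jw2 = (251, -78)
The requested component of w3 is 251.

251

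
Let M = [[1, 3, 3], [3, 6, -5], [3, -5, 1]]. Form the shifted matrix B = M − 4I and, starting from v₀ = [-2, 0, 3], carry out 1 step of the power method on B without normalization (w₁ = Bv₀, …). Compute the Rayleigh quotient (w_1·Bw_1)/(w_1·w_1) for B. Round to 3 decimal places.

-7.697

B = M − 4I has rows (-3, 3, 3); (3, 2, -5); (3, -5, -3)
w1 = Bv₀ = ((-3)·(-2) + 3·0 + 3·3; 3·(-2) + 2·0 + (-5)·3; 3·(-2) + (-5)·0 + (-3)·3) = (15, -21, -15)
Bw1 = (-153, 78, 195)
w1·Bw1 = -6858; w1·w1 = 891; μ ≈ -6858/891 = -7.697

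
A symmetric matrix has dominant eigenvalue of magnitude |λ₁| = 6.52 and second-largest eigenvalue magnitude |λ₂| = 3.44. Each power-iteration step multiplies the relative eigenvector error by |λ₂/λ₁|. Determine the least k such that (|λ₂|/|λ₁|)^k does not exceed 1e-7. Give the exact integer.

26

|λ₂/λ₁| = 3.44/6.52 = 0.52761
Need k ≥ ln(1e-7) / ln(0.52761) = -16.1181 / -0.6394 ≈ 25.208
Smallest integer k satisfying the bound: 26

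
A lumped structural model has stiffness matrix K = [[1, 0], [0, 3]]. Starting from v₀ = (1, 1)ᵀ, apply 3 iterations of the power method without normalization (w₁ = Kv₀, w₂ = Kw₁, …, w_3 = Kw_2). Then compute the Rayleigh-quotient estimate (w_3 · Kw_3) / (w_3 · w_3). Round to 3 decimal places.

λ ≈ 2.997

w1 = Kv₀ = (1·1 + 0·1; 0·1 + 3·1) = (1, 3)
w2 = Kw1 = (1·1 + 0·3; 0·1 + 3·3) = (1, 9)
w3 = Kw2 = (1, 27)
Kw3 = (1, 81)
w3·Kw3 = 1·1 + 27·81 = 2188; w3·w3 = 1·1 + 27·27 = 730
λ ≈ 2188/730 = 2.997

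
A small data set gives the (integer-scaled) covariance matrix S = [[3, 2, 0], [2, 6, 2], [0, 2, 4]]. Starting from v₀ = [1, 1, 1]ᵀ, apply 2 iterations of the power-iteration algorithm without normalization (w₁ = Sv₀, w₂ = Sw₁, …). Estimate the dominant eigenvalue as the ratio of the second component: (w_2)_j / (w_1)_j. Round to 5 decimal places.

8.20000

w1 = Sv₀ = (5, 10, 6)
w2 = Sw1 = (35, 82, 44)
Ratio at component: 82 / 10 = 8.20000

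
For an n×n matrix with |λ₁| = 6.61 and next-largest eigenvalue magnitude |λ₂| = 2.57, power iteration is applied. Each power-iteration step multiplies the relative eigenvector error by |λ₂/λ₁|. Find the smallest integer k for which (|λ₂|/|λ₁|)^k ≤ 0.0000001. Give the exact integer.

|λ₂/λ₁| = 2.57/6.61 = 0.38880
Need k ≥ ln(0.0000001) / ln(0.38880) = -16.1181 / -0.9447 ≈ 17.062
Smallest integer k satisfying the bound: 18

18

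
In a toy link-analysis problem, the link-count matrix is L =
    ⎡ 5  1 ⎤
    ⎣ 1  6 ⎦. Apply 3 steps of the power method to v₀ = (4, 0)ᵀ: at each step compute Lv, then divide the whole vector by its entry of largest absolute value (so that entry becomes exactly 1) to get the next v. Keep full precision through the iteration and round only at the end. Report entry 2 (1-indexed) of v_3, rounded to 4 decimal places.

Lv0 = (20.00000, 4.00000); divide by 20.00000 → v1 = (1.00000, 0.20000)
Lv1 = (5.20000, 2.20000); divide by 5.20000 → v2 = (1.00000, 0.42308)
Lv2 = (5.42308, 3.53846); divide by 5.42308 → v3 = (1.00000, 0.65248)
Requested entry of v3: 368/564 = 0.6525

0.6525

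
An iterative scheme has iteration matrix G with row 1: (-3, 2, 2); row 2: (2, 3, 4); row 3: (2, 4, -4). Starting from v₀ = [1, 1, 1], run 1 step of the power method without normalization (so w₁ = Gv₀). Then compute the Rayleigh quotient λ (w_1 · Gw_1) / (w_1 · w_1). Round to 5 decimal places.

4.79070

w1 = Gv₀ = ((-3)·1 + 2·1 + 2·1; 2·1 + 3·1 + 4·1; 2·1 + 4·1 + (-4)·1) = (1, 9, 2)
Gw1 = (19, 37, 30)
w1·Gw1 = 1·19 + 9·37 + 2·30 = 412; w1·w1 = 1·1 + 9·9 + 2·2 = 86
λ ≈ 412/86 = 4.79070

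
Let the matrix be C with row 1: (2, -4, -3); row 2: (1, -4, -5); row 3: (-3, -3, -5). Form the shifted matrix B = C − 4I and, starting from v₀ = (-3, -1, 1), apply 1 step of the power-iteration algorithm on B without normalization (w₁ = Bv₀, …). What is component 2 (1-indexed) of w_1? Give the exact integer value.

B = C − 4I has rows (-2, -4, -3); (1, -8, -5); (-3, -3, -9)
w1 = Bv₀ = ((-2)·(-3) + (-4)·(-1) + (-3)·1; 1·(-3) + (-8)·(-1) + (-5)·1; (-3)·(-3) + (-3)·(-1) + (-9)·1) = (7, 0, 3)
Requested component of w1: 0

0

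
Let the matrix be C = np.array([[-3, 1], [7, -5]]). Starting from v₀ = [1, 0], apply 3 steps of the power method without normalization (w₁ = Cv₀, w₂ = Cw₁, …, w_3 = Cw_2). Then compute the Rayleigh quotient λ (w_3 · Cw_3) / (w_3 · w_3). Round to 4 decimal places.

λ ≈ -6.8514

w1 = Cv₀ = ((-3)·1 + 1·0; 7·1 + (-5)·0) = (-3, 7)
w2 = Cw1 = ((-3)·(-3) + 1·7; 7·(-3) + (-5)·7) = (16, -56)
w3 = Cw2 = (-104, 392)
Cw3 = (704, -2688)
w3·Cw3 = (-104)·704 + 392·(-2688) = -1126912; w3·w3 = (-104)·(-104) + 392·392 = 164480
λ ≈ -1126912/164480 = -6.8514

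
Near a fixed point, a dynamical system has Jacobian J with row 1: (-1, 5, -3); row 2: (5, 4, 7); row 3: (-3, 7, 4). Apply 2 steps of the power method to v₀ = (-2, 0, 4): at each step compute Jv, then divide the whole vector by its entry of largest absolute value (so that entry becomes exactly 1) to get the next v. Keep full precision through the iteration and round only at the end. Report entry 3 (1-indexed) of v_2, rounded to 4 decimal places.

1.0000

Jv0 = (-10.00000, 18.00000, 22.00000); divide by 22.00000 → v1 = (-0.45455, 0.81818, 1.00000)
Jv1 = (1.54545, 8.00000, 11.09091); divide by 11.09091 → v2 = (0.13934, 0.72131, 1.00000)
Requested entry of v2: 244/244 = 1.0000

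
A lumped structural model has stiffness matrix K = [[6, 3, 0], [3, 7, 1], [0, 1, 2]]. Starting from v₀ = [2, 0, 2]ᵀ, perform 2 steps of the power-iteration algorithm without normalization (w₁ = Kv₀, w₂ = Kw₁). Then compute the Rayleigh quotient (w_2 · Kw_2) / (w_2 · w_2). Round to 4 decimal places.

9.5616

w1 = Kv₀ = (12, 8, 4)
w2 = Kw1 = (96, 96, 16)
Kw2 = (864, 976, 128)
w2·Kw2 = 96·864 + 96·976 + 16·128 = 178688; w2·w2 = 96·96 + 96·96 + 16·16 = 18688
λ ≈ 178688/18688 = 9.5616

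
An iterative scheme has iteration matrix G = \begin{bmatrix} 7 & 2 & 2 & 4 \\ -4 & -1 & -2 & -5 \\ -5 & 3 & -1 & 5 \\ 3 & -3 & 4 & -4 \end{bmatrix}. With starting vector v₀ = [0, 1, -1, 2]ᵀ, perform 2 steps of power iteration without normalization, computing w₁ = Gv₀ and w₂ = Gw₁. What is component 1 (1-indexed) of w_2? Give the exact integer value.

6

w1 = Gv₀ = (8, -9, 14, -15)
w2 = Gw1 = (6, 24, -156, 167)
The requested component of w2 is 6.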